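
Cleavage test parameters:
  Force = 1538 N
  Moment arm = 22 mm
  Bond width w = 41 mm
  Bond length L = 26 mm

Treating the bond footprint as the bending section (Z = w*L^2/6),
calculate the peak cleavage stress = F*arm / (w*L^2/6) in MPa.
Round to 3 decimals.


M = 1538 * 22 = 33836 N*mm
Z = 41 * 26^2 / 6 = 27716 / 6 mm^3
sigma = M / Z = 6 * 33836 / 27716 = 203016 / 27716
= 7.325 MPa

7.325


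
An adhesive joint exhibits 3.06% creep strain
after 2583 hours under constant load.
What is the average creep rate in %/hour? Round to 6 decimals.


Creep rate = strain / time
= 3.06 / 2583
= 0.001185 %/h

0.001185


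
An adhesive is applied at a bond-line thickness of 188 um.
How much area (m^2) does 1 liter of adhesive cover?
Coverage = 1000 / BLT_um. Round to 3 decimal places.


Coverage = 1000 / 188 = 5.319 m^2

5.319


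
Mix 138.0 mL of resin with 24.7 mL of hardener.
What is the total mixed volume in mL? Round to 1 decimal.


Total = 138.0 + 24.7 = 162.7 mL

162.7


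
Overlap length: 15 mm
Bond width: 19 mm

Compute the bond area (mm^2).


Bond area = 15 * 19 = 285 mm^2

285


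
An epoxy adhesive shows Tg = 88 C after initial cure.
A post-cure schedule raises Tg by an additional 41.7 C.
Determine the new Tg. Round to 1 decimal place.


New Tg = 88 + 41.7
= 129.7 C

129.7


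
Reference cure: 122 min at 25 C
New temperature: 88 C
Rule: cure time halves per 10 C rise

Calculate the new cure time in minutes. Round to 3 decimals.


factor = 2^((88-25)/10) = 78.7932
t_new = 122 / 78.7932 = 1.548 min

1.548


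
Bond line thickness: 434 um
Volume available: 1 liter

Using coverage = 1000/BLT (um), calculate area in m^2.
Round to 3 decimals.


1 L = 1e6 mm^3, thickness = 434 um = 0.434 mm
Area = 1e6 / 0.434 mm^2 = (1e6 / 0.434) / 1e6 m^2 = 1000 / 434 m^2
= 2.304 m^2

2.304


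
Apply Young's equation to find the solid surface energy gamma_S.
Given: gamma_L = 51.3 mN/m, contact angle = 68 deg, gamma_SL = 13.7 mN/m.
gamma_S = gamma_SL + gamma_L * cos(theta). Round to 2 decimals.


theta_rad = 68 * pi/180 = 1.186824
gamma_S = 13.7 + 51.3 * cos(1.186824)
= 32.92 mN/m

32.92


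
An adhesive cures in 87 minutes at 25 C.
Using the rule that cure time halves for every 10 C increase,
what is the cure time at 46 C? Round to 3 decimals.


Factor = 2^((46 - 25) / 10) = 4.2871
Cure time = 87 / 4.2871
= 20.293 minutes

20.293


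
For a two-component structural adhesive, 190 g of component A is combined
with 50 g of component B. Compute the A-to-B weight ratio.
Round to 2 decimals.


Weight ratio A:B = 190 / 50
= 3.80

3.80


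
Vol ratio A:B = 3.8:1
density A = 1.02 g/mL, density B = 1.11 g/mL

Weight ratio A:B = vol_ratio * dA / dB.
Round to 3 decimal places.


Weight ratio = 3.8 * 1.02 / 1.11
= 3.492

3.492


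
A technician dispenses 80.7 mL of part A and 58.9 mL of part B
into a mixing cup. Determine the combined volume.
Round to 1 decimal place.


Combined volume = 80.7 + 58.9
= 139.6 mL

139.6


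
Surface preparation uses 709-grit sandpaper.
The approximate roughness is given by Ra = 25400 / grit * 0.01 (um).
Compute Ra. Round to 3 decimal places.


Ra = 25400 / 709 * 0.01
= 254 / 709
= 0.358 um

0.358


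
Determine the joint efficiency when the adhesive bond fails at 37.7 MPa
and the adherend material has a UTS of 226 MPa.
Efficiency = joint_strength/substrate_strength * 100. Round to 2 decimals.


Joint efficiency = 37.7 / 226 * 100
= 16.68%

16.68


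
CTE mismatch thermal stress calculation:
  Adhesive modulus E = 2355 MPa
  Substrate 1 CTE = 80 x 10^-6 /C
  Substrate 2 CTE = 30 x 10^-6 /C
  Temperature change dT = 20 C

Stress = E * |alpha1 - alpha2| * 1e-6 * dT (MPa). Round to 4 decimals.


delta_alpha = |80 - 30| = 50 x 10^-6/C
Stress = 2355 * 50e-6 * 20
= 2.3550 MPa

2.3550


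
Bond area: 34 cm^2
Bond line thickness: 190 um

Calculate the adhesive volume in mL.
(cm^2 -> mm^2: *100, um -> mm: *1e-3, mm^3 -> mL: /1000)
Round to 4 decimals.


V = 34*100 * 190*1e-3 / 1000
= 0.6460 mL

0.6460


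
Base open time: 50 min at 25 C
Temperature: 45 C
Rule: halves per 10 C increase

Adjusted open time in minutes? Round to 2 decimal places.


Acceleration = 2^((45-25)/10) = 4.0000
Open time = 50 / 4.0000 = 12.50 min

12.50


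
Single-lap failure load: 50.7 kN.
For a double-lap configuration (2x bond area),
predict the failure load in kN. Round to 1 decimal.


Failure load = 50.7 * 2 = 101.4 kN

101.4


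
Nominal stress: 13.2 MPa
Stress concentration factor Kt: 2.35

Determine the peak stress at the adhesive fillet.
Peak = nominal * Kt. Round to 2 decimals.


Peak stress = 13.2 * 2.35
= 31.02 MPa

31.02


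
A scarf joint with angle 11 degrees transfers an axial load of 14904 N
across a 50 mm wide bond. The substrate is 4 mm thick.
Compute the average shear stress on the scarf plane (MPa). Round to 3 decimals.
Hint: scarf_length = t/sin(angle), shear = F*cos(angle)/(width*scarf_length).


scarf_length = 4 / sin(11 deg) = 20.9634 mm
cos(11 deg) = 0.981627
shear stress = 14904 * 0.981627 / (50 * 20.9634)
= 13.958 MPa

13.958


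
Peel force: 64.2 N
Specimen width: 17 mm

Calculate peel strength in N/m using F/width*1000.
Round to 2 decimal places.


Peel strength = 64.2 / 17 * 1000 = 3776.47 N/m

3776.47


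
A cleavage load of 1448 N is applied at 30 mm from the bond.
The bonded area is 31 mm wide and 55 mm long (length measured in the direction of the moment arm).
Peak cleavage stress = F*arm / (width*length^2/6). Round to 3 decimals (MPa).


Moment = 1448 * 30 = 43440 N*mm
Section modulus = 31 * 3025 / 6 = 93775 / 6 mm^3
Stress = 43440 / (93775 / 6) = 260640 / 93775
= 2.779 MPa

2.779


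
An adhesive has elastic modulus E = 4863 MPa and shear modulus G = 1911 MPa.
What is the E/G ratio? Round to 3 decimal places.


E/G = 4863 / 1911 = 2.545

2.545


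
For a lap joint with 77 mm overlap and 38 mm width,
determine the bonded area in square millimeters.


Area = 77 * 38 = 2926 mm^2

2926


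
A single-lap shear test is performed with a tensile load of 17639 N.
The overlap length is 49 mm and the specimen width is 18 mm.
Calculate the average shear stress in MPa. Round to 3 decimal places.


Shear stress = F / (overlap * width)
= 17639 / (49 * 18)
= 17639 / 882
= 19.999 MPa

19.999


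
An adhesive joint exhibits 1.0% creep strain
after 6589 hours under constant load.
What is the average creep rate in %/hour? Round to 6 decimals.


Creep rate = strain / time
= 1.0 / 6589
= 0.000152 %/h

0.000152


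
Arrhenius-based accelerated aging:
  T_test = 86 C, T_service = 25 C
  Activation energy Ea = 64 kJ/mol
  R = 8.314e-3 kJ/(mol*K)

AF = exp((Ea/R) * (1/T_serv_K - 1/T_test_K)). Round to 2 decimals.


T_test_K = 359.15, T_serv_K = 298.15
AF = exp((64/8.314e-3) * (1/298.15 - 1/359.15))
= 80.25

80.25


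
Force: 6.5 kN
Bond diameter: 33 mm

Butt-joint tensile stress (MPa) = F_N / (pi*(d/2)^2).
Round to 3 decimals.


F_N = 6.5 * 1000 = 6500.0 N
A = pi*(16.5)^2 = 855.2986 mm^2
stress = 6500.0 / 855.2986 = 7.600 MPa

7.600


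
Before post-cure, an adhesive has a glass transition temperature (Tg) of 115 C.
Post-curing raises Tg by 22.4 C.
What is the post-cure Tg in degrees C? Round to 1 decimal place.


Tg_post = Tg_base + delta_Tg
= 115 + 22.4
= 137.4 C

137.4


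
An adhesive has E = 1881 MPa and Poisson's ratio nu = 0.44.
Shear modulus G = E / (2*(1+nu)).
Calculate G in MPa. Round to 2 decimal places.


G = 1881 / (2*(1+0.44))
= 1881 / 2.88
= 653.13 MPa

653.13


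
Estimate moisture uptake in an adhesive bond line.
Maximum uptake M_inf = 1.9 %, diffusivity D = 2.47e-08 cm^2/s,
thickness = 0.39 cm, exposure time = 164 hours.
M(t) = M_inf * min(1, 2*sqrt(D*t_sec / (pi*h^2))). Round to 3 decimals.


Convert time: 164 h = 590400 s
ratio = min(1, 2*sqrt(2.47e-08*590400/(pi*0.39^2)))
= 0.349391
M(t) = 1.9 * 0.349391 = 0.664%

0.664


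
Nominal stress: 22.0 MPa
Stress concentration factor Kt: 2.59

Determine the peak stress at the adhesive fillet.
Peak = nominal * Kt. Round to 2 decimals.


Peak stress = 22.0 * 2.59
= 56.98 MPa

56.98


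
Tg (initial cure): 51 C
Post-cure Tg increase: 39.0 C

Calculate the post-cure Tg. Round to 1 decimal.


Post-cure Tg = 51 + 39.0 = 90.0 C

90.0


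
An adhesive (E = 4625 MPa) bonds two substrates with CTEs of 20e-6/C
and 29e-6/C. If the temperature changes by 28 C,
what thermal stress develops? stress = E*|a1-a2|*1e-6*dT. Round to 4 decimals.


Stress = 4625 * |20 - 29| * 1e-6 * 28
= 1.1655 MPa

1.1655


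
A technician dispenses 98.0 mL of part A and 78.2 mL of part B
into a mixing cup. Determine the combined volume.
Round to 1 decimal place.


Combined volume = 98.0 + 78.2
= 176.2 mL

176.2


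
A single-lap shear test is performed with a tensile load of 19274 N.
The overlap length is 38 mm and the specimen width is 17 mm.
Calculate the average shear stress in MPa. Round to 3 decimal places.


Shear stress = F / (overlap * width)
= 19274 / (38 * 17)
= 19274 / 646
= 29.836 MPa

29.836


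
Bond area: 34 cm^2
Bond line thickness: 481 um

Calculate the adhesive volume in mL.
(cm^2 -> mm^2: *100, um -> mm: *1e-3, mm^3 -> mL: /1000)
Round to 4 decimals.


V = 34*100 * 481*1e-3 / 1000
= 1.6354 mL

1.6354


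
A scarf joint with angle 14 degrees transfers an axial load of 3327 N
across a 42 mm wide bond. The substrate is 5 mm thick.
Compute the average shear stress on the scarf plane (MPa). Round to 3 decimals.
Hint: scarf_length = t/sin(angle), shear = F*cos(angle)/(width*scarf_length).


scarf_length = 5 / sin(14 deg) = 20.6678 mm
cos(14 deg) = 0.970296
shear stress = 3327 * 0.970296 / (42 * 20.6678)
= 3.719 MPa

3.719


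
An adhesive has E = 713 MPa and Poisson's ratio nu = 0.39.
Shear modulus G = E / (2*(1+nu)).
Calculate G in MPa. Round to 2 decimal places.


G = 713 / (2*(1+0.39))
= 713 / 2.78
= 256.47 MPa

256.47


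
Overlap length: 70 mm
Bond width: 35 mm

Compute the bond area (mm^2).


Bond area = 70 * 35 = 2450 mm^2

2450


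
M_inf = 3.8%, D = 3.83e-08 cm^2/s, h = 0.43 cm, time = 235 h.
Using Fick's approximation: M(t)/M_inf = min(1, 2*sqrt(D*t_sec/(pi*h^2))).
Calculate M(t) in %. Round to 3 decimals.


t = 846000 s
ratio = min(1, 2*sqrt(3.83e-08*846000/(pi*0.1849)))
= 0.472358
M(t) = 3.8 * 0.472358 = 1.795%

1.795


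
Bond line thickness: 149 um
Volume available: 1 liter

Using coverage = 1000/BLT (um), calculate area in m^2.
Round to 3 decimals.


1 L = 1e6 mm^3, thickness = 149 um = 0.149 mm
Area = 1e6 / 0.149 mm^2 = (1e6 / 0.149) / 1e6 m^2 = 1000 / 149 m^2
= 6.711 m^2

6.711


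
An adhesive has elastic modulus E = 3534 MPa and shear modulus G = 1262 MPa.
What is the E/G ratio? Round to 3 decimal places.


E/G = 3534 / 1262 = 2.800

2.800


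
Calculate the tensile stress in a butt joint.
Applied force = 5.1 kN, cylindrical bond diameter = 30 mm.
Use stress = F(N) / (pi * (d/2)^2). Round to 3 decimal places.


A = pi * 15.0^2 = 706.8583 mm^2
sigma = 5100.0 / 706.8583 = 7.215 MPa

7.215


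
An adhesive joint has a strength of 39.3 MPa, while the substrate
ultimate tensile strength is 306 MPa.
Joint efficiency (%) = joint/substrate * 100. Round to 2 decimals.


Efficiency = 39.3 / 306 * 100
= 12.84%

12.84


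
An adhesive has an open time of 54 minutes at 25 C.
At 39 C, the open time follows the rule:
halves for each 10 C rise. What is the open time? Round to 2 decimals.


Factor = 2^((39-25)/10) = 2.6390
Open time = 54 / 2.6390 = 20.46 min

20.46


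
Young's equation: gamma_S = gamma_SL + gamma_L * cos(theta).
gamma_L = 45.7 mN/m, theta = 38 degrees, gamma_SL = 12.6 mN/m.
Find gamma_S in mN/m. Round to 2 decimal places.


cos(38 deg) = 0.788011
gamma_S = 12.6 + 45.7 * 0.788011
= 48.61 mN/m

48.61


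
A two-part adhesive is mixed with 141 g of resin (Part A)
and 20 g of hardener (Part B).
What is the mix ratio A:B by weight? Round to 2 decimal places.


Mix ratio = mass_A / mass_B
= 141 / 20
= 7.05

7.05


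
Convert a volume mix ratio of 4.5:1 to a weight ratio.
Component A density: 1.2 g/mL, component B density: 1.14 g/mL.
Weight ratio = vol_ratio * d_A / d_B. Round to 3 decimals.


= 4.5 * 1.2 / 1.14 = 4.737

4.737


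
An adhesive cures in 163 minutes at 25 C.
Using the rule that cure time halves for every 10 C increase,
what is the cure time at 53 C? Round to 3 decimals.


Factor = 2^((53 - 25) / 10) = 6.9644
Cure time = 163 / 6.9644
= 23.405 minutes

23.405


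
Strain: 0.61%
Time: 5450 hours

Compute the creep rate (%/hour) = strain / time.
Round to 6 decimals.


Creep rate = 0.61 / 5450
= 0.000112 %/h

0.000112


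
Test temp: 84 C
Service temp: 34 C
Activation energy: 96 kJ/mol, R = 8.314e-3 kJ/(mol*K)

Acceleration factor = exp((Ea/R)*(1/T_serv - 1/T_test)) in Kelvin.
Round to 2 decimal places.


AF = exp((96/0.008314)*(1/307.15 - 1/357.15))
= 193.05

193.05


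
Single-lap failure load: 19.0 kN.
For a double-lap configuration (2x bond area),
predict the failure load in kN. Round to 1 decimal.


Failure load = 19.0 * 2 = 38.0 kN

38.0


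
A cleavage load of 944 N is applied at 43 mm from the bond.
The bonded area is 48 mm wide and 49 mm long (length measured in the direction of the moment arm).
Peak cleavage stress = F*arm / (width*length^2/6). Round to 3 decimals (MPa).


Moment = 944 * 43 = 40592 N*mm
Section modulus = 48 * 2401 / 6 = 115248 / 6 mm^3
Stress = 40592 / (115248 / 6) = 243552 / 115248
= 2.113 MPa

2.113


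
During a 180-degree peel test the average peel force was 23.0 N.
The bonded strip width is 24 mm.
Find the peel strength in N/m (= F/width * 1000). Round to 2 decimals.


Peel strength = F/width * 1000
= 23.0 / 24 * 1000
= 958.33 N/m

958.33


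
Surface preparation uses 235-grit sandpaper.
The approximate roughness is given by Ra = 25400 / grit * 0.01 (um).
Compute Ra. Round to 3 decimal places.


Ra = 25400 / 235 * 0.01
= 254 / 235
= 1.081 um

1.081


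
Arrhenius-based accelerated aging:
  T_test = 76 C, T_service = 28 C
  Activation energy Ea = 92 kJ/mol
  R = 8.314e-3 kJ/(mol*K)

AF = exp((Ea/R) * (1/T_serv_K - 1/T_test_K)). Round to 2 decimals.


T_test_K = 349.15, T_serv_K = 301.15
AF = exp((92/8.314e-3) * (1/301.15 - 1/349.15))
= 156.26

156.26


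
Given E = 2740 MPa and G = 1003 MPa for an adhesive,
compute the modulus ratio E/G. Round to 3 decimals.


E/G ratio = 2740 / 1003 = 2.732

2.732


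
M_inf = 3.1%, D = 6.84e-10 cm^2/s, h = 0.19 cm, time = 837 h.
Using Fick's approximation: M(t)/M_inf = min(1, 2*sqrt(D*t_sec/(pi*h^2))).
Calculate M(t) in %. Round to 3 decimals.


t = 3013200 s
ratio = min(1, 2*sqrt(6.84e-10*3013200/(pi*0.0361)))
= 0.269615
M(t) = 3.1 * 0.269615 = 0.836%

0.836


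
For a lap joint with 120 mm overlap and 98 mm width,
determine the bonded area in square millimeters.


Area = 120 * 98 = 11760 mm^2

11760


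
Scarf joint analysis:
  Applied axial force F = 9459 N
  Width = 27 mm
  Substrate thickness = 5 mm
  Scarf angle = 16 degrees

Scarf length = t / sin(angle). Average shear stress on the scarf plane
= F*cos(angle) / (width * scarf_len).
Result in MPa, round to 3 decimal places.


Scarf length = 5 / sin(16 deg) = 18.1398 mm
cos(16 deg) = 0.961262
Shear = 9459 * 0.961262 / (27 * 18.1398)
= 18.565 MPa

18.565


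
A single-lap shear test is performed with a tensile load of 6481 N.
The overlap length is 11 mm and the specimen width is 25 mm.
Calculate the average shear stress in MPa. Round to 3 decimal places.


Shear stress = F / (overlap * width)
= 6481 / (11 * 25)
= 6481 / 275
= 23.567 MPa

23.567


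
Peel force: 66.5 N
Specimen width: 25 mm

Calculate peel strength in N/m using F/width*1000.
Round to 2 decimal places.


Peel strength = 66.5 / 25 * 1000 = 2660.00 N/m

2660.00


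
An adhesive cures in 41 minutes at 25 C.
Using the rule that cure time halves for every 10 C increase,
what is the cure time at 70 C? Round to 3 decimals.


Factor = 2^((70 - 25) / 10) = 22.6274
Cure time = 41 / 22.6274
= 1.812 minutes

1.812


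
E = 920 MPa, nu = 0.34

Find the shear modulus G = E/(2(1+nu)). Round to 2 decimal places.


G = 920 / (2 * 1.34)
= 343.28 MPa

343.28


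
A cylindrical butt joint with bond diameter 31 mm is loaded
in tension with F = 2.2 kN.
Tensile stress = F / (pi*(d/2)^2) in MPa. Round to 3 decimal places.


Area = pi * (31/2)^2 = 754.7676 mm^2
Stress = 2.2*1000 / 754.7676
= 2.915 MPa

2.915


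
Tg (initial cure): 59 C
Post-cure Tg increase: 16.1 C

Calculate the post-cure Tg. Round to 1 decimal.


Post-cure Tg = 59 + 16.1 = 75.1 C

75.1


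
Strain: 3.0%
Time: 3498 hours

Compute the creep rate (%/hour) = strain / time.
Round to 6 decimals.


Creep rate = 3.0 / 3498
= 0.000858 %/h

0.000858


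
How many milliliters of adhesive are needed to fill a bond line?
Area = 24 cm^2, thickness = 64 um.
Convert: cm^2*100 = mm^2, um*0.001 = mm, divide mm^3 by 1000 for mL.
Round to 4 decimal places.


= (24 * 100) * (64 * 0.001) / 1000
= 0.1536 mL

0.1536


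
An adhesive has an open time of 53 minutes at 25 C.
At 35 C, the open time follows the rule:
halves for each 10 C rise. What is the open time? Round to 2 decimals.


Factor = 2^((35-25)/10) = 2.0000
Open time = 53 / 2.0000 = 26.50 min

26.50


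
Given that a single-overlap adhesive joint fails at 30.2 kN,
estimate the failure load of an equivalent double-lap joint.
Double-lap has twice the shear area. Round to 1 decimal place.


Double-lap factor = 2
Expected load = 30.2 * 2 = 60.4 kN

60.4


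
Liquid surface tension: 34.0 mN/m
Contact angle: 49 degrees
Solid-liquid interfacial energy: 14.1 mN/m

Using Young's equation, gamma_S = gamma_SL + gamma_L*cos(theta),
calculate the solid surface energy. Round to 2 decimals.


gamma_S = 14.1 + 34.0 * cos(49)
= 36.41 mN/m

36.41


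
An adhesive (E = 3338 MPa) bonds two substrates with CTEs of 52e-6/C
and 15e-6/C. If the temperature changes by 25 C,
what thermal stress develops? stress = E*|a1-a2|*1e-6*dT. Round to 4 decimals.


Stress = 3338 * |52 - 15| * 1e-6 * 25
= 3.0877 MPa

3.0877


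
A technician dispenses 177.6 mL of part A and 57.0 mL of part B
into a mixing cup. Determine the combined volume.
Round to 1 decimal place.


Combined volume = 177.6 + 57.0
= 234.6 mL

234.6


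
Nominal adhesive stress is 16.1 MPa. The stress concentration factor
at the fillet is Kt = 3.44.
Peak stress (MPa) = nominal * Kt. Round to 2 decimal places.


Peak = 16.1 * 3.44 = 55.38 MPa

55.38


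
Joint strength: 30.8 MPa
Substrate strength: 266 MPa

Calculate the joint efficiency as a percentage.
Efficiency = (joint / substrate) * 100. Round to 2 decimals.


Efficiency = (30.8 / 266) * 100 = 11.58%

11.58


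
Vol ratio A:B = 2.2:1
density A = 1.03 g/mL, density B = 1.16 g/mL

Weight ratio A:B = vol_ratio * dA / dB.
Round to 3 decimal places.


Weight ratio = 2.2 * 1.03 / 1.16
= 1.953

1.953


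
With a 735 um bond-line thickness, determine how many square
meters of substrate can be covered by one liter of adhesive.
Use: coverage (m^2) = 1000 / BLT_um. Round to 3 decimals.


Coverage = 1000 / 735 = 1.361 m^2

1.361


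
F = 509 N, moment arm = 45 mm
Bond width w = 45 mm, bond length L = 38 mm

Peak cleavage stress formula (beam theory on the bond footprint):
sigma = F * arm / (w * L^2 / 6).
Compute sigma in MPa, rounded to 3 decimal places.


sigma = (509 * 45) / (45 * 1444 / 6)
= 22905 * 6 / 64980
= 137430 / 64980
= 2.115 MPa

2.115


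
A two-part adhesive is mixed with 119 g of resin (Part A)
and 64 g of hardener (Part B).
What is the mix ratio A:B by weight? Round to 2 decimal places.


Mix ratio = mass_A / mass_B
= 119 / 64
= 1.86

1.86


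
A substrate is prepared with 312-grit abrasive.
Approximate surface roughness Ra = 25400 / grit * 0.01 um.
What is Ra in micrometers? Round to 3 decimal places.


Ra = 25400 / 312 * 0.01 = 0.814 um

0.814


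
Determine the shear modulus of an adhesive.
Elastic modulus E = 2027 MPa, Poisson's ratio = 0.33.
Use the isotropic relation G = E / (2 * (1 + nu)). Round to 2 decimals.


G = 2027 / (2*(1+0.33)) = 2027 / 2.66
= 762.03 MPa

762.03


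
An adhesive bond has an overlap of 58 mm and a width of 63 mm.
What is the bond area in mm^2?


Bond area = overlap * width
= 58 * 63
= 3654 mm^2

3654


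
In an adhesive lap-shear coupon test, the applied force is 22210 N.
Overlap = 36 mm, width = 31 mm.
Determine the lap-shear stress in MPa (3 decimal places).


stress = F / (overlap * width)
= 22210 / (36 * 31)
= 19.901 MPa

19.901


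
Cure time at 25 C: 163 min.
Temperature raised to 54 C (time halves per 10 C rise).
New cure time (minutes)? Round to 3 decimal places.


Acceleration factor = 2^(29/10) = 7.4643
New time = 163 / 7.4643 = 21.837 min

21.837


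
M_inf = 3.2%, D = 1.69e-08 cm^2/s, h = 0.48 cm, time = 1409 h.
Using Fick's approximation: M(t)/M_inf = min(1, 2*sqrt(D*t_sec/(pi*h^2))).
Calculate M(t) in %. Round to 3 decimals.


t = 5072400 s
ratio = min(1, 2*sqrt(1.69e-08*5072400/(pi*0.2304)))
= 0.688278
M(t) = 3.2 * 0.688278 = 2.202%

2.202


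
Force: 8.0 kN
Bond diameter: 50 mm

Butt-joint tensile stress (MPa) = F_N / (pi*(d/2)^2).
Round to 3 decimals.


F_N = 8.0 * 1000 = 8000.0 N
A = pi*(25.0)^2 = 1963.4954 mm^2
stress = 8000.0 / 1963.4954 = 4.074 MPa

4.074


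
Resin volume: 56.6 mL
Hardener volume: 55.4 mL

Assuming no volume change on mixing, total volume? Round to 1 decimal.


V_total = 56.6 + 55.4 = 112.0 mL

112.0


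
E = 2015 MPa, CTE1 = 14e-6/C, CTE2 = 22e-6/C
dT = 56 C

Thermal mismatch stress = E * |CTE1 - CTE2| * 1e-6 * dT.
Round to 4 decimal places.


= 2015 * 8e-6 * 56
= 0.9027 MPa

0.9027


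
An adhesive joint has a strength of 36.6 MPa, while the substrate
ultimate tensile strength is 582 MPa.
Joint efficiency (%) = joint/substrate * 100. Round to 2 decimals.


Efficiency = 36.6 / 582 * 100
= 6.29%

6.29


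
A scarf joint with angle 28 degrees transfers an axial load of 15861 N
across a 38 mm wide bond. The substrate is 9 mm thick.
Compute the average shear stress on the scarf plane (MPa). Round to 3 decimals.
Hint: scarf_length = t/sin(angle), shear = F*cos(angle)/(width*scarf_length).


scarf_length = 9 / sin(28 deg) = 19.1705 mm
cos(28 deg) = 0.882948
shear stress = 15861 * 0.882948 / (38 * 19.1705)
= 19.224 MPa

19.224


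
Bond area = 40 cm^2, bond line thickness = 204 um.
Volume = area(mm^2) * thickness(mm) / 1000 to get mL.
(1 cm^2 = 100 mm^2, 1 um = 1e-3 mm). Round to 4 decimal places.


area_mm2 = 40 * 100 = 4000
blt_mm = 204 * 1e-3 = 0.204
vol_mm3 = 4000 * 0.204 = 816.0
vol_mL = 816.0 / 1000 = 0.8160 mL

0.8160


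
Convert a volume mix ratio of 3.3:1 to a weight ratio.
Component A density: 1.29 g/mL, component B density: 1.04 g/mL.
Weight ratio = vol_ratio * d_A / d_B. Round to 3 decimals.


= 3.3 * 1.29 / 1.04 = 4.093

4.093


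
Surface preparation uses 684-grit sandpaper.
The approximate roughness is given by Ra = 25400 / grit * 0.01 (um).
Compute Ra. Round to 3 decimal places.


Ra = 25400 / 684 * 0.01
= 254 / 684
= 0.371 um

0.371


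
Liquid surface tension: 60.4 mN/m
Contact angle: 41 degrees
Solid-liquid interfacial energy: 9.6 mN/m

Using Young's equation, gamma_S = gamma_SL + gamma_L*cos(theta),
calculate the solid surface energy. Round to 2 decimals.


gamma_S = 9.6 + 60.4 * cos(41)
= 55.18 mN/m

55.18


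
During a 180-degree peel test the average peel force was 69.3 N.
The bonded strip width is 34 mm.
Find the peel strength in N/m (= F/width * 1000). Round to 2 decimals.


Peel strength = F/width * 1000
= 69.3 / 34 * 1000
= 2038.24 N/m

2038.24


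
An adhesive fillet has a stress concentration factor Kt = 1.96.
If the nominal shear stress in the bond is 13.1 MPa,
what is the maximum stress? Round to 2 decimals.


Max stress = 13.1 * 1.96 = 25.68 MPa

25.68


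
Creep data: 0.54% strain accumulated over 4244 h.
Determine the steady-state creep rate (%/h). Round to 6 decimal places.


Rate = 0.54 / 4244 = 0.000127 %/h

0.000127


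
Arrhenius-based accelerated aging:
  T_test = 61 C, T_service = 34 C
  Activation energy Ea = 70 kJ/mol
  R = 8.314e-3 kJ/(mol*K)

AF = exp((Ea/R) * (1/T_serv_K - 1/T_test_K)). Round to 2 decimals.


T_test_K = 334.15, T_serv_K = 307.15
AF = exp((70/8.314e-3) * (1/307.15 - 1/334.15))
= 9.16

9.16


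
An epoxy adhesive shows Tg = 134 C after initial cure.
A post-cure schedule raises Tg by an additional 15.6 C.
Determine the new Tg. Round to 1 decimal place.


New Tg = 134 + 15.6
= 149.6 C

149.6


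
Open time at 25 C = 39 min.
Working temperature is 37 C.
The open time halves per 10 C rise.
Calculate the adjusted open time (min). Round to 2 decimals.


factor = 2^((37 - 25) / 10) = 2.2974
ot = 39 / 2.2974 = 16.98 min

16.98


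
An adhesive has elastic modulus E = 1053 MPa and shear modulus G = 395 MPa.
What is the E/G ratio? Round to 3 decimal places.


E/G = 1053 / 395 = 2.666

2.666


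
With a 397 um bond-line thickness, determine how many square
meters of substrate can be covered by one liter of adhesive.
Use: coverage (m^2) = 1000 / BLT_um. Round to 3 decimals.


Coverage = 1000 / 397 = 2.519 m^2

2.519


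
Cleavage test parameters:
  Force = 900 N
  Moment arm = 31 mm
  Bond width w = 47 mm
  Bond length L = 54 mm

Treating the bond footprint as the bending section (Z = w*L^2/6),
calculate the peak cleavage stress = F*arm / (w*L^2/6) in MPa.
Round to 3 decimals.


M = 900 * 31 = 27900 N*mm
Z = 47 * 54^2 / 6 = 137052 / 6 mm^3
sigma = M / Z = 6 * 27900 / 137052 = 167400 / 137052
= 1.221 MPa

1.221


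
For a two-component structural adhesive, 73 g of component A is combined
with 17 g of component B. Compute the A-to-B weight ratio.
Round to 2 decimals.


Weight ratio A:B = 73 / 17
= 4.29

4.29


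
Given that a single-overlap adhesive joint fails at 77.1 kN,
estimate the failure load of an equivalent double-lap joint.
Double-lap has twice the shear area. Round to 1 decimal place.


Double-lap factor = 2
Expected load = 77.1 * 2 = 154.2 kN

154.2


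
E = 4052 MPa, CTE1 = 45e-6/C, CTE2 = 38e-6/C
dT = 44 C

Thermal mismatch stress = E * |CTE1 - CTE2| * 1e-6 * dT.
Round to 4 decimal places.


= 4052 * 7e-6 * 44
= 1.2480 MPa

1.2480


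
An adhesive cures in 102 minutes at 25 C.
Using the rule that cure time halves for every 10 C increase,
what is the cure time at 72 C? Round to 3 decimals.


Factor = 2^((72 - 25) / 10) = 25.9921
Cure time = 102 / 25.9921
= 3.924 minutes

3.924


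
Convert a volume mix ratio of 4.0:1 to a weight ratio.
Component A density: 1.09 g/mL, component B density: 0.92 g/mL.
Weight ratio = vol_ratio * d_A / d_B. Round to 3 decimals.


= 4.0 * 1.09 / 0.92 = 4.739

4.739


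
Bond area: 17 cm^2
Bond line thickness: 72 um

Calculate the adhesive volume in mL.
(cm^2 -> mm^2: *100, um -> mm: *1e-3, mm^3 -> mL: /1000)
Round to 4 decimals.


V = 17*100 * 72*1e-3 / 1000
= 0.1224 mL

0.1224


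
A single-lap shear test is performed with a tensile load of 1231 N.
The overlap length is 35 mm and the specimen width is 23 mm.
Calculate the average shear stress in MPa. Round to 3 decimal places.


Shear stress = F / (overlap * width)
= 1231 / (35 * 23)
= 1231 / 805
= 1.529 MPa

1.529


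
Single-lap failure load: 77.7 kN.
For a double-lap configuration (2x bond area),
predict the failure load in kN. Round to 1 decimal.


Failure load = 77.7 * 2 = 155.4 kN

155.4


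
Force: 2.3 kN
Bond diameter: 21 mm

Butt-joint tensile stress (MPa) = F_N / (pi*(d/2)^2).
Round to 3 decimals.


F_N = 2.3 * 1000 = 2300.0 N
A = pi*(10.5)^2 = 346.3606 mm^2
stress = 2300.0 / 346.3606 = 6.640 MPa

6.640


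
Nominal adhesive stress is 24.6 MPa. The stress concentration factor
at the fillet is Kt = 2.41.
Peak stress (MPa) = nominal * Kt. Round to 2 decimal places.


Peak = 24.6 * 2.41 = 59.29 MPa

59.29


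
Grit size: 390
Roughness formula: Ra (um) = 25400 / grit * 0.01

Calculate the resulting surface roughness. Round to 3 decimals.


Ra = 25400 / 390 * 0.01
= 0.651 um

0.651


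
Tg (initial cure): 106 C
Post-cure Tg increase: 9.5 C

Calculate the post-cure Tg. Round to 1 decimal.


Post-cure Tg = 106 + 9.5 = 115.5 C

115.5


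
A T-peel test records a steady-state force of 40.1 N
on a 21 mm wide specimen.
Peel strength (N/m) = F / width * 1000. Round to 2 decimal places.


Peel strength = 40.1 / 21 * 1000
= 1909.52 N/m

1909.52


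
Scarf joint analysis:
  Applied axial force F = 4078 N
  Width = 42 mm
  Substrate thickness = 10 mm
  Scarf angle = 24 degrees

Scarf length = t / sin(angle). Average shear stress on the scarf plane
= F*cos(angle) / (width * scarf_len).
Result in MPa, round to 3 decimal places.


Scarf length = 10 / sin(24 deg) = 24.5859 mm
cos(24 deg) = 0.913545
Shear = 4078 * 0.913545 / (42 * 24.5859)
= 3.608 MPa

3.608


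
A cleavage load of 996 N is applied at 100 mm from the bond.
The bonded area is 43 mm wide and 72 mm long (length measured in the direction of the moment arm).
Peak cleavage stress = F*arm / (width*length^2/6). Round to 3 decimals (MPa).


Moment = 996 * 100 = 99600 N*mm
Section modulus = 43 * 5184 / 6 = 222912 / 6 mm^3
Stress = 99600 / (222912 / 6) = 597600 / 222912
= 2.681 MPa

2.681


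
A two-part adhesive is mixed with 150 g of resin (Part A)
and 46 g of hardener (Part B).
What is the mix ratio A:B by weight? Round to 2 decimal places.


Mix ratio = mass_A / mass_B
= 150 / 46
= 3.26

3.26


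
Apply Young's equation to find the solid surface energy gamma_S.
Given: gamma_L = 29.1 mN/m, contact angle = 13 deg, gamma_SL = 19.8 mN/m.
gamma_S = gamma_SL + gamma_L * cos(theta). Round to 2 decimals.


theta_rad = 13 * pi/180 = 0.226893
gamma_S = 19.8 + 29.1 * cos(0.226893)
= 48.15 mN/m

48.15


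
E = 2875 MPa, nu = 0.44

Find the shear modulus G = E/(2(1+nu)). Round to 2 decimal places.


G = 2875 / (2 * 1.44)
= 998.26 MPa

998.26


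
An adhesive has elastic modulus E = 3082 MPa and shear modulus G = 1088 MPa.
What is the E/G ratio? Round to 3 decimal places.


E/G = 3082 / 1088 = 2.833

2.833


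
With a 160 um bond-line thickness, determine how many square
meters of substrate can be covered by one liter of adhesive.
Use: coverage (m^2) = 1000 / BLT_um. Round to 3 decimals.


Coverage = 1000 / 160 = 6.250 m^2

6.250


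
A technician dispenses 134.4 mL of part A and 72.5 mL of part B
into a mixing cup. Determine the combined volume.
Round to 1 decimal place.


Combined volume = 134.4 + 72.5
= 206.9 mL

206.9


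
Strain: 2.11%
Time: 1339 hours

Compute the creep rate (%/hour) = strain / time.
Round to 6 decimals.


Creep rate = 2.11 / 1339
= 0.001576 %/h

0.001576


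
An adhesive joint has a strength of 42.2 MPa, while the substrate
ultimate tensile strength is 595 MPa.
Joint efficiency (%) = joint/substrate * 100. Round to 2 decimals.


Efficiency = 42.2 / 595 * 100
= 7.09%

7.09


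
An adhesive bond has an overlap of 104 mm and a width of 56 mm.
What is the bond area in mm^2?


Bond area = overlap * width
= 104 * 56
= 5824 mm^2

5824


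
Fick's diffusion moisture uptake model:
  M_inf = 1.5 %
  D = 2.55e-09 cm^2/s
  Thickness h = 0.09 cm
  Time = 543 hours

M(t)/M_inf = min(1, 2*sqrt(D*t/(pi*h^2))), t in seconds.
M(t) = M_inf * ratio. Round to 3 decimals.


t_sec = 543 * 3600 = 1954800
ratio = 2*sqrt(2.55e-09*1954800/(pi*0.09^2))
= min(1, 0.885185)
= 0.885185
M(t) = 1.5 * 0.885185 = 1.328 %

1.328


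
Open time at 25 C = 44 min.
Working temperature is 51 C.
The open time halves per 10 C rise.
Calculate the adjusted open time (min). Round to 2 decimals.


factor = 2^((51 - 25) / 10) = 6.0629
ot = 44 / 6.0629 = 7.26 min

7.26


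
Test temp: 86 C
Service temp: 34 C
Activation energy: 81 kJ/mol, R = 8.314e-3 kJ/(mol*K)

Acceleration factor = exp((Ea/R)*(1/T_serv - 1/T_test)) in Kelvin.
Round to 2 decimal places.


AF = exp((81/0.008314)*(1/307.15 - 1/359.15))
= 98.74

98.74


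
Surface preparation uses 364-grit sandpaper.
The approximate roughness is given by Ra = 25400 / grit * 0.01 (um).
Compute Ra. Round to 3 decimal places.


Ra = 25400 / 364 * 0.01
= 254 / 364
= 0.698 um

0.698


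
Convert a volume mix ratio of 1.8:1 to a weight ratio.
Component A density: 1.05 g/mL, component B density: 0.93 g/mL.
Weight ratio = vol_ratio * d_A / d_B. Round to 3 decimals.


= 1.8 * 1.05 / 0.93 = 2.032

2.032


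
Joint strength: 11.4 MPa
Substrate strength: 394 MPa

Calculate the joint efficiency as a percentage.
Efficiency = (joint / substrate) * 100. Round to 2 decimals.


Efficiency = (11.4 / 394) * 100 = 2.89%

2.89


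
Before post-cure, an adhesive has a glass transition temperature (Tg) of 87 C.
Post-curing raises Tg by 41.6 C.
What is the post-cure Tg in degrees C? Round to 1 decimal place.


Tg_post = Tg_base + delta_Tg
= 87 + 41.6
= 128.6 C

128.6


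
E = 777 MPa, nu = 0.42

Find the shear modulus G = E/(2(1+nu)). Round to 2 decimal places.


G = 777 / (2 * 1.42)
= 273.59 MPa

273.59


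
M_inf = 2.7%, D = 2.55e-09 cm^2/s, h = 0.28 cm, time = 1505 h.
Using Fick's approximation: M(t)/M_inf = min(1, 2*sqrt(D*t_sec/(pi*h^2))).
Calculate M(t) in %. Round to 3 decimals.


t = 5418000 s
ratio = min(1, 2*sqrt(2.55e-09*5418000/(pi*0.0784)))
= 0.473682
M(t) = 2.7 * 0.473682 = 1.279%

1.279


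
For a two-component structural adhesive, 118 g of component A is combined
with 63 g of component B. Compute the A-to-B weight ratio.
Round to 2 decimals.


Weight ratio A:B = 118 / 63
= 1.87

1.87


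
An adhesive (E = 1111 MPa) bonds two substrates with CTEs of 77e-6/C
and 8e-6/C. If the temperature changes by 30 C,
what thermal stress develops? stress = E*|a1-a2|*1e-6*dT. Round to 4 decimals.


Stress = 1111 * |77 - 8| * 1e-6 * 30
= 2.2998 MPa

2.2998


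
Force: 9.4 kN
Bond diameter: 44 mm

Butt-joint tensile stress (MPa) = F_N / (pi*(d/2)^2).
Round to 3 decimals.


F_N = 9.4 * 1000 = 9400.0 N
A = pi*(22.0)^2 = 1520.5308 mm^2
stress = 9400.0 / 1520.5308 = 6.182 MPa

6.182


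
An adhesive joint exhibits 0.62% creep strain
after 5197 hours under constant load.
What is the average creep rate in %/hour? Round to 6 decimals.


Creep rate = strain / time
= 0.62 / 5197
= 0.000119 %/h

0.000119


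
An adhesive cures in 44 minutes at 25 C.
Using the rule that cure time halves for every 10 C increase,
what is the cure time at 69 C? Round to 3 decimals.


Factor = 2^((69 - 25) / 10) = 21.1121
Cure time = 44 / 21.1121
= 2.084 minutes

2.084


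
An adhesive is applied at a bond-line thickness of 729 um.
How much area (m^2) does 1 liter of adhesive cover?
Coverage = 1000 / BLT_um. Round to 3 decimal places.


Coverage = 1000 / 729 = 1.372 m^2

1.372


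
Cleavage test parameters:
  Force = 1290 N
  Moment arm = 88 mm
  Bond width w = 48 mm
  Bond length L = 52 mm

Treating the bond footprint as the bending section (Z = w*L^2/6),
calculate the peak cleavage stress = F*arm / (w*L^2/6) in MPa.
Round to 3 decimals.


M = 1290 * 88 = 113520 N*mm
Z = 48 * 52^2 / 6 = 129792 / 6 mm^3
sigma = M / Z = 6 * 113520 / 129792 = 681120 / 129792
= 5.248 MPa

5.248


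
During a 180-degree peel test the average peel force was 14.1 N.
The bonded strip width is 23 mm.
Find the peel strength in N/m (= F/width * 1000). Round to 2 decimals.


Peel strength = F/width * 1000
= 14.1 / 23 * 1000
= 613.04 N/m

613.04


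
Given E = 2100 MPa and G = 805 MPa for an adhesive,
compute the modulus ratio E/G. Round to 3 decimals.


E/G ratio = 2100 / 805 = 2.609

2.609


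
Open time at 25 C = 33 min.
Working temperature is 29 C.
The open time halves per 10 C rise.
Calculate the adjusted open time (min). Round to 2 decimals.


factor = 2^((29 - 25) / 10) = 1.3195
ot = 33 / 1.3195 = 25.01 min

25.01


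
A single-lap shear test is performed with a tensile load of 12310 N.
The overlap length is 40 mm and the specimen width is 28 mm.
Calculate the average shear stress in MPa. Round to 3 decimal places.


Shear stress = F / (overlap * width)
= 12310 / (40 * 28)
= 12310 / 1120
= 10.991 MPa

10.991


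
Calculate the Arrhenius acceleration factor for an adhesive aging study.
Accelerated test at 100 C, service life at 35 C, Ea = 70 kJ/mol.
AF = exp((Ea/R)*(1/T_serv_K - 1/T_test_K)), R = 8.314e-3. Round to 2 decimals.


T_test = 373.15 K, T_serv = 308.15 K
Ea/R = 70 / 0.008314 = 8419.53
AF = exp(8419.53 * (1/308.15 - 1/373.15))
= 116.68

116.68


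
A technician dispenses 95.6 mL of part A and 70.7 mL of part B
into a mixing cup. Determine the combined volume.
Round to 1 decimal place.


Combined volume = 95.6 + 70.7
= 166.3 mL

166.3


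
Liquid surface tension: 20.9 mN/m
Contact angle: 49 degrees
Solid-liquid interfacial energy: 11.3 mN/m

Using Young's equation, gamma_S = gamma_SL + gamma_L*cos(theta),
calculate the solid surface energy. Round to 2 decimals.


gamma_S = 11.3 + 20.9 * cos(49)
= 25.01 mN/m

25.01


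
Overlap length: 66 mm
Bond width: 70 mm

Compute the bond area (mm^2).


Bond area = 66 * 70 = 4620 mm^2

4620


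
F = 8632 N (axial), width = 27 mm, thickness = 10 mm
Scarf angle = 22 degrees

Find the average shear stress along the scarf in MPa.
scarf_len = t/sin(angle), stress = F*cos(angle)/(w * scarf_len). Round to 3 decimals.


scarf_len = 10/sin(22 deg) = 26.6947
cos(22 deg) = 0.927184
stress = 8632*0.927184/(27*26.6947) = 11.104 MPa

11.104


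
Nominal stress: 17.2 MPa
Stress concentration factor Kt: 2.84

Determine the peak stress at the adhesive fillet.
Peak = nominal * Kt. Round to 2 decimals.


Peak stress = 17.2 * 2.84
= 48.85 MPa

48.85


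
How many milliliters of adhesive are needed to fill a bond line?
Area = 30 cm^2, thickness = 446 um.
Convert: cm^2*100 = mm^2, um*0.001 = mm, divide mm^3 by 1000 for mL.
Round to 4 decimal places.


= (30 * 100) * (446 * 0.001) / 1000
= 1.3380 mL

1.3380


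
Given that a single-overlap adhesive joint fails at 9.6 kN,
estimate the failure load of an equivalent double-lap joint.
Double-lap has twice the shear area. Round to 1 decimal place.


Double-lap factor = 2
Expected load = 9.6 * 2 = 19.2 kN

19.2


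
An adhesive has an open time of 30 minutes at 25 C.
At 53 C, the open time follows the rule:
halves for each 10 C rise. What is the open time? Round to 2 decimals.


Factor = 2^((53-25)/10) = 6.9644
Open time = 30 / 6.9644 = 4.31 min

4.31


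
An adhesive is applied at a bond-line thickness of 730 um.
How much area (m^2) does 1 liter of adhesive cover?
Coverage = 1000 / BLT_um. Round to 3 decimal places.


Coverage = 1000 / 730 = 1.370 m^2

1.370


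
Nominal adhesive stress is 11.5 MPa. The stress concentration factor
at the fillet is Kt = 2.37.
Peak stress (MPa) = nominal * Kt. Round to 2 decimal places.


Peak = 11.5 * 2.37 = 27.26 MPa

27.26


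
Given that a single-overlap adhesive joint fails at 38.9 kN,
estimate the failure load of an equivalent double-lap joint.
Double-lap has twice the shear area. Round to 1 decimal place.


Double-lap factor = 2
Expected load = 38.9 * 2 = 77.8 kN

77.8


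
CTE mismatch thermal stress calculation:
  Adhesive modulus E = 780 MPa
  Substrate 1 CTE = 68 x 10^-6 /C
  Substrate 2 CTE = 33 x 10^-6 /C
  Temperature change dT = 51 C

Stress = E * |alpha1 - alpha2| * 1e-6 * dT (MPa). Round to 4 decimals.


delta_alpha = |68 - 33| = 35 x 10^-6/C
Stress = 780 * 35e-6 * 51
= 1.3923 MPa

1.3923


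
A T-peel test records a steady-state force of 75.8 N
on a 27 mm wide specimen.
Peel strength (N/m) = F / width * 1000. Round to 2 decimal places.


Peel strength = 75.8 / 27 * 1000
= 2807.41 N/m

2807.41


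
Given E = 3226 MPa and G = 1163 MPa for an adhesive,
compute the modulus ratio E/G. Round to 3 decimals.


E/G ratio = 3226 / 1163 = 2.774

2.774
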